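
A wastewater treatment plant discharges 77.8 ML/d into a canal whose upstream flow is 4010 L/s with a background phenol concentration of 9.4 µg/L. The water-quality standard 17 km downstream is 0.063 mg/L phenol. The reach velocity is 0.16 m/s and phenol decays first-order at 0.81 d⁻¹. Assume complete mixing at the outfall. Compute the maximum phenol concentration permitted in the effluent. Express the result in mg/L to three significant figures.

77.8 ML/d = 0.9005 m³/s.
4010 L/s = 4.01 m³/s.
9.4 µg/L = 0.0094 mg/L.
Travel time to the compliance point: t = 1.7e+04/0.16 = 1.062e+05 s = 1.23 d; decay factor exp(−0.81·1.23) = 0.3693.
So the concentration just after mixing may be at most 0.063/0.3693 = 0.1706 mg/L.
Mass balance: 0.1706·4.91 = 0.9005·Cₑ + 4.01·0.0094.
Cₑ = (0.8376 − 0.03769) / 0.9005 = 0.8884 mg/L.

0.888 mg/L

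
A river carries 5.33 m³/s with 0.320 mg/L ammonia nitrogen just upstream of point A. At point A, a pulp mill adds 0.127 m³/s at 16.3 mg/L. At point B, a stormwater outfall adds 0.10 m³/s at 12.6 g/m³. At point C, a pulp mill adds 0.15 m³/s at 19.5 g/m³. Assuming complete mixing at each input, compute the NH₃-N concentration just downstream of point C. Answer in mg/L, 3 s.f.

1.39 mg/L

After input A: C = (5.33·0.32 + 0.127·16.3) / 5.457 = 0.6919 mg/L.
After input B: C = (5.457·0.6919 + 0.1·12.6) / 5.557 = 0.9062 mg/L.
After input C: C = (5.557·0.9062 + 0.15·19.5) / 5.707 = 1.395 mg/L.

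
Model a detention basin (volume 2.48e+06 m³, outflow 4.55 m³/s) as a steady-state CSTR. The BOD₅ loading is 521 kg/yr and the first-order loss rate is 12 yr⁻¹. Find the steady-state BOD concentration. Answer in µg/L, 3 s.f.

Outflow Q = 4.55 m³/s × 3.156e+07 s/yr = 1.436e+08 m³/yr.
Steady-state CSTR mass balance: W = Q·C + k·V·C, so C = W/(Q + kV).
Q + kV = 1.436e+08 + 12·2.48e+06 = 1.733e+08 m³/yr.
C = 521/1.733e+08 = 3.006e-06 kg/m³ = 0.003006 mg/L = 3.006 µg/L.

3.01 µg/L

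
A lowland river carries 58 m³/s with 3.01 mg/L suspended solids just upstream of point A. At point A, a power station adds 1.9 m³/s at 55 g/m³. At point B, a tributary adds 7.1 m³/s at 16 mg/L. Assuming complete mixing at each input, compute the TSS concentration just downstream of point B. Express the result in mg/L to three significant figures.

5.86 mg/L

After input A: C = (58·3.01 + 1.9·55) / 59.9 = 4.659 mg/L.
After input B: C = (59.9·4.659 + 7.1·16) / 67 = 5.861 mg/L.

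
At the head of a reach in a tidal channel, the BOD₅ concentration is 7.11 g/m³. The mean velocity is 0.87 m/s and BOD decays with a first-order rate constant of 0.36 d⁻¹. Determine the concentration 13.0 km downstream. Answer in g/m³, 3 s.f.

6.68 g/m³

Travel time t = 13.0 km / 0.87 m/s = 1.3e+04/0.87 = 1.494e+04 s = 0.1729 d.
First-order decay: C = 7.11·exp(−0.36·0.1729) = 7.11·0.9396 = 6.681 g/m³.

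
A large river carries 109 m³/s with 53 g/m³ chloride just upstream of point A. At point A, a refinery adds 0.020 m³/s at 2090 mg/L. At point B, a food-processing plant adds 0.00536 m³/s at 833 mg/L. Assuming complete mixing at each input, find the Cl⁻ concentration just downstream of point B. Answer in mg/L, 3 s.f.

53.4 mg/L

After input A: C = (109·53 + 0.02·2090) / 109 = 53.37 mg/L.
After input B: C = (109·53.37 + 0.00536·833) / 109 = 53.41 mg/L.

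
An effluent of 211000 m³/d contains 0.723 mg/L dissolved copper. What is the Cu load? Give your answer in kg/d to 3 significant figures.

153 kg/d

211000 m³/d = 2.442 m³/s.
Mass flux = Q·C = 2.442 m³/s × 0.723 g/m³ = 1.766 g/s.
= 1.766 g/s × 86.4 = 152.6 kg/d.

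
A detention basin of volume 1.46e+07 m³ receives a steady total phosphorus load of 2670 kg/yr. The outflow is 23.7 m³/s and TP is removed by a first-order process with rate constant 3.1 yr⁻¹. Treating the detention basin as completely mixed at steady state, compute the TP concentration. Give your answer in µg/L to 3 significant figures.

Outflow Q = 23.7 m³/s × 3.156e+07 s/yr = 7.479e+08 m³/yr.
Steady-state CSTR mass balance: W = Q·C + k·V·C, so C = W/(Q + kV).
Q + kV = 7.479e+08 + 3.1·1.46e+07 = 7.932e+08 m³/yr.
C = 2670/7.932e+08 = 3.366e-06 kg/m³ = 0.003366 mg/L = 3.366 µg/L.

3.37 µg/L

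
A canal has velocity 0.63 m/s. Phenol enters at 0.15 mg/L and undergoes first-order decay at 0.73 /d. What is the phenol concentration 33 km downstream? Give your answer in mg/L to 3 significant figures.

Travel time t = 33 km / 0.63 m/s = 3.3e+04/0.63 = 5.238e+04 s = 0.6063 d.
First-order decay: C = 0.15·exp(−0.73·0.6063) = 0.15·0.6424 = 0.09636 mg/L.

0.0964 mg/L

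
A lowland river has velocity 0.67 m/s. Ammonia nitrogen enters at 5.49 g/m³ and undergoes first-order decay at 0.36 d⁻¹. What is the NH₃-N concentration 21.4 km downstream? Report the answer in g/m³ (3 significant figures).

4.81 g/m³

Travel time t = 21.4 km / 0.67 m/s = 2.14e+04/0.67 = 3.194e+04 s = 0.3697 d.
First-order decay: C = 5.49·exp(−0.36·0.3697) = 5.49·0.8754 = 4.806 g/m³.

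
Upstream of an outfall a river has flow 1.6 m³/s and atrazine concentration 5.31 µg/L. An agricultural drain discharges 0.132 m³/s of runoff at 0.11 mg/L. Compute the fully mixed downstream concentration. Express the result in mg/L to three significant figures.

5.31 µg/L = 0.00531 mg/L.
By mass balance at complete mixing, C = (0.132·0.11 + 1.6·0.00531) / (0.132 + 1.6) = 0.02302/1.732 = 0.01329 mg/L.

0.0133 mg/L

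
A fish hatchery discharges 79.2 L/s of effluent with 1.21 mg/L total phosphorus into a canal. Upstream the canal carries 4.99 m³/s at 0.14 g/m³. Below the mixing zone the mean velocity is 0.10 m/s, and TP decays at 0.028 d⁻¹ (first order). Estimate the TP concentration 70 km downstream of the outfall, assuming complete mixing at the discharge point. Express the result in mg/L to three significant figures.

79.2 L/s = 0.0792 m³/s.
After complete mixing, C₀ = (0.0792·1.21 + 4.99·0.14) / 5.069 = 0.1567 mg/L.
Travel time t = 7e+04 m / 0.10 m/s = 7e+05 s = 8.102 d.
C = 0.1567·exp(−0.028·8.102) = 0.1567·0.797 = 0.1249 mg/L.

0.125 mg/L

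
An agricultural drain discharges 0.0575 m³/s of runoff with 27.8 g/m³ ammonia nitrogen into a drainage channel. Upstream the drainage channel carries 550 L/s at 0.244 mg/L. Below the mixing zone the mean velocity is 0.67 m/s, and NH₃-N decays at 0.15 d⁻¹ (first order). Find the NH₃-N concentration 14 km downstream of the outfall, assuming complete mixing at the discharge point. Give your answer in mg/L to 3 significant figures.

2.75 mg/L

550 L/s = 0.55 m³/s.
After complete mixing, C₀ = (0.0575·27.8 + 0.55·0.244) / 0.6075 = 2.852 mg/L.
Travel time t = 1.4e+04 m / 0.67 m/s = 2.09e+04 s = 0.2418 d.
C = 2.852·exp(−0.15·0.2418) = 2.852·0.9644 = 2.751 mg/L.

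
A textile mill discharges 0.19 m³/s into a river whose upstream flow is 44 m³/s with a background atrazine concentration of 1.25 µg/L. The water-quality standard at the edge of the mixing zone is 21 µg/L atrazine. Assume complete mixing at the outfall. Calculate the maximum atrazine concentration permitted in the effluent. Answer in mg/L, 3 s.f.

4.59 mg/L

1.25 µg/L = 0.00125 mg/L.
21 µg/L = 0.021 mg/L.
Mass balance: 0.021·44.19 = 0.19·Cₑ + 44·0.00125.
Cₑ = (0.928 − 0.055) / 0.19 = 4.595 mg/L.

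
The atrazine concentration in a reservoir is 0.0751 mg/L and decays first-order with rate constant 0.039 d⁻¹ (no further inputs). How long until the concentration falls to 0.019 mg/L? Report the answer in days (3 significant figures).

t = ln(C₀/C)/k = ln(0.0751/0.019)/0.039 = 1.374/0.039 = 35.24 d.

35.2 d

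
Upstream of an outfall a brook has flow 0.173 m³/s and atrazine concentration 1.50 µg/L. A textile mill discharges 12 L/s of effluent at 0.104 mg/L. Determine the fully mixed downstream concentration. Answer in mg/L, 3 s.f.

0.00815 mg/L

12 L/s = 0.012 m³/s.
1.50 µg/L = 0.0015 mg/L.
Flow-weighted mixing gives C = (0.012·0.104 + 0.173·0.0015) / (0.012 + 0.173) = 0.001507/0.185 = 0.008149 mg/L.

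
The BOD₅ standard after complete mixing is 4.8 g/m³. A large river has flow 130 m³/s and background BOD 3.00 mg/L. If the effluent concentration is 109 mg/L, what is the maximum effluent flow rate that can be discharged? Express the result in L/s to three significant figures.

Mass balance at complete mixing: C_std·(Q_w + Q_r) = Q_w·C_e + Q_r·C_b.
Rearranging, Q_w = Q_r·(C_std − C_b)/(C_e − C_std) = 130·(4.8 − 3) / (109 − 4.8) = 2.246 m³/s.
= 2246 L/s.

2250 L/s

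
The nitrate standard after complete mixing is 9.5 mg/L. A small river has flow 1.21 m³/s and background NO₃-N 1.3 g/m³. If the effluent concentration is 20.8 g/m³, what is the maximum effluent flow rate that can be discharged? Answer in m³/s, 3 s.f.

Mass balance at complete mixing: C_std·(Q_w + Q_r) = Q_w·C_e + Q_r·C_b.
Rearranging, Q_w = Q_r·(C_std − C_b)/(C_e − C_std) = 1.21·(9.5 − 1.3) / (20.8 − 9.5) = 0.8781 m³/s.

0.878 m³/s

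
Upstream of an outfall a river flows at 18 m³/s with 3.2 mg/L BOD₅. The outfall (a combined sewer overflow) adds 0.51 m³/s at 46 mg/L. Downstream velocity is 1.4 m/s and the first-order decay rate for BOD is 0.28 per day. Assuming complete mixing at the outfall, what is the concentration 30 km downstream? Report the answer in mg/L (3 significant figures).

4.09 mg/L

After complete mixing, C₀ = (0.51·46 + 18·3.2) / 18.51 = 4.379 mg/L.
Travel time t = 3e+04 m / 1.4 m/s = 2.143e+04 s = 0.248 d.
C = 4.379·exp(−0.28·0.248) = 4.379·0.9329 = 4.085 mg/L.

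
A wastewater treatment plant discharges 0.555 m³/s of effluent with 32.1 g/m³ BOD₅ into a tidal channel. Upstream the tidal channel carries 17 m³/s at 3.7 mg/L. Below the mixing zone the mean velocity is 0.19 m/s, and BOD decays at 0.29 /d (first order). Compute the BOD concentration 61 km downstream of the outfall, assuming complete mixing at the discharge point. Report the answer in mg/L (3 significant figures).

After complete mixing, C₀ = (0.555·32.1 + 17·3.7) / 17.55 = 4.598 mg/L.
Travel time t = 6.1e+04 m / 0.19 m/s = 3.211e+05 s = 3.716 d.
C = 4.598·exp(−0.29·3.716) = 4.598·0.3404 = 1.565 mg/L.

1.57 mg/L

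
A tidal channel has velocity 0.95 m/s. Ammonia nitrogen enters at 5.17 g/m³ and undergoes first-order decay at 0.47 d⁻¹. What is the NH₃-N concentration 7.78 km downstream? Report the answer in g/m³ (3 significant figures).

4.94 g/m³

Travel time t = 7.78 km / 0.95 m/s = 7780/0.95 = 8189 s = 0.09479 d.
First-order decay: C = 5.17·exp(−0.47·0.09479) = 5.17·0.9564 = 4.945 g/m³.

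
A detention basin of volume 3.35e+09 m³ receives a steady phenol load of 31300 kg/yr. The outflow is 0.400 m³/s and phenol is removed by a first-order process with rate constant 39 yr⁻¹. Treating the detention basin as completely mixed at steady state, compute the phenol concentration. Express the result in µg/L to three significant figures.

0.240 µg/L

Outflow Q = 0.400 m³/s × 3.156e+07 s/yr = 1.262e+07 m³/yr.
Steady-state CSTR mass balance: W = Q·C + k·V·C, so C = W/(Q + kV).
Q + kV = 1.262e+07 + 39·3.35e+09 = 1.307e+11 m³/yr.
C = 31300/1.307e+11 = 2.395e-07 kg/m³ = 0.0002395 mg/L = 0.2395 µg/L.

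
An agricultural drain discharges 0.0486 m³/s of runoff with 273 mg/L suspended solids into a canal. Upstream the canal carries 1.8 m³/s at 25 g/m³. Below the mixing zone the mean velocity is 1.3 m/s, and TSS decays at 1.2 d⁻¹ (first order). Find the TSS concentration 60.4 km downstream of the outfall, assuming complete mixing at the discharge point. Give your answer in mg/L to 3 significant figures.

16.5 mg/L

After complete mixing, C₀ = (0.0486·273 + 1.8·25) / 1.849 = 31.52 mg/L.
Travel time t = 6.04e+04 m / 1.3 m/s = 4.646e+04 s = 0.5377 d.
C = 31.52·exp(−1.2·0.5377) = 31.52·0.5245 = 16.53 mg/L.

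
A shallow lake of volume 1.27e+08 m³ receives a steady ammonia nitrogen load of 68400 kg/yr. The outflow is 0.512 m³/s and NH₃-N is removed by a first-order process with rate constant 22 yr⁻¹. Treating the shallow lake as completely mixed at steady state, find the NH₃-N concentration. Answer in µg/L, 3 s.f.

24.3 µg/L

Outflow Q = 0.512 m³/s × 3.156e+07 s/yr = 1.616e+07 m³/yr.
Steady-state CSTR mass balance: W = Q·C + k·V·C, so C = W/(Q + kV).
Q + kV = 1.616e+07 + 22·1.27e+08 = 2.81e+09 m³/yr.
C = 68400/2.81e+09 = 2.434e-05 kg/m³ = 0.02434 mg/L = 24.34 µg/L.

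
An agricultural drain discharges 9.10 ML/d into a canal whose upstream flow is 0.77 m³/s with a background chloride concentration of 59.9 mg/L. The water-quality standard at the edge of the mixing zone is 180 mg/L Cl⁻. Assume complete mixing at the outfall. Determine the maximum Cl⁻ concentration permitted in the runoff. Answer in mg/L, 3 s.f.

1060 mg/L

9.10 ML/d = 0.1053 m³/s.
Mass balance: 180·0.8753 = 0.1053·Cₑ + 0.77·59.9.
Cₑ = (157.6 − 46.12) / 0.1053 = 1058 mg/L.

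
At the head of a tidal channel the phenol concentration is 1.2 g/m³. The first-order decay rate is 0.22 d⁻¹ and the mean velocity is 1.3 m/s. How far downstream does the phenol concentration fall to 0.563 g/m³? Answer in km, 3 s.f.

From C = C₀·e^(−kt), t = ln(C₀/C)/k = ln(1.2/0.563)/0.22 = 0.7568/0.22 = 3.44 d.
Distance = v·t = 1.3 m/s × 2.972e+05 s = 3.864e+05 m = 386.4 km.

386 km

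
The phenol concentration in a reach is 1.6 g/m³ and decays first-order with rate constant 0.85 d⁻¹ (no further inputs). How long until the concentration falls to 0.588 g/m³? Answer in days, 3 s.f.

t = ln(C₀/C)/k = ln(1.6/0.588)/0.85 = 1.001/0.85 = 1.178 d.

1.18 d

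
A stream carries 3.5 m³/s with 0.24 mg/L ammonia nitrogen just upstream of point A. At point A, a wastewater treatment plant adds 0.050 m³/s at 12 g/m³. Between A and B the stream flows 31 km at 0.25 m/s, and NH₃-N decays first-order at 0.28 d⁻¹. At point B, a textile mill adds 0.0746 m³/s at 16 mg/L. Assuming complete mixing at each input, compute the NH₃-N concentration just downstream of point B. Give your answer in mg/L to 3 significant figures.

0.595 mg/L

After input A: C = (3.5·0.24 + 0.05·12) / 3.55 = 0.4056 mg/L.
Over the 31 km reach to input B (t = 1.24e+05 s = 1.435 d), decay gives C = 0.4056·exp(−0.28·1.435) = 0.2714 mg/L.
After input B: C = (3.55·0.2714 + 0.0746·16) / 3.625 = 0.5951 mg/L.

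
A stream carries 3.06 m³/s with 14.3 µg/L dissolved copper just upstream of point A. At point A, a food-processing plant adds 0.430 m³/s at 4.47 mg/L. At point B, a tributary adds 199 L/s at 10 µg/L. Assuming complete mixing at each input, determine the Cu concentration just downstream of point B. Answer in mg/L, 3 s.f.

14.3 µg/L = 0.0143 mg/L.
After input A: C = (3.06·0.0143 + 0.43·4.47) / 3.49 = 0.5633 mg/L.
199 L/s = 0.199 m³/s.
10 µg/L = 0.01 mg/L.
After input B: C = (3.49·0.5633 + 0.199·0.01) / 3.689 = 0.5334 mg/L.

0.533 mg/L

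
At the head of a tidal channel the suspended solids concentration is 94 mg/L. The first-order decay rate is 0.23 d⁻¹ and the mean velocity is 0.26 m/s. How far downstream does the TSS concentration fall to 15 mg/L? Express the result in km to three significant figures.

From C = C₀·e^(−kt), t = ln(C₀/C)/k = ln(94/15)/0.23 = 1.835/0.23 = 7.979 d.
Distance = v·t = 0.26 m/s × 6.894e+05 s = 1.792e+05 m = 179.2 km.

179 km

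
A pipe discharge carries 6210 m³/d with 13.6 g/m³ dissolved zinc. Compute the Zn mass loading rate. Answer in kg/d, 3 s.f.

84.5 kg/d

6210 m³/d = 0.07187 m³/s.
Mass flux = Q·C = 0.07187 m³/s × 13.6 g/m³ = 0.9775 g/s.
= 0.9775 g/s × 86.4 = 84.46 kg/d.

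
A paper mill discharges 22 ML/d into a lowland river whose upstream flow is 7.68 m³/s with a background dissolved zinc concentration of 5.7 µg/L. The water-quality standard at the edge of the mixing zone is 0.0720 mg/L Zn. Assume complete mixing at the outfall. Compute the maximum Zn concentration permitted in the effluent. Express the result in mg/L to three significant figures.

22 ML/d = 0.2546 m³/s.
5.7 µg/L = 0.0057 mg/L.
Mass balance: 0.072·7.935 = 0.2546·Cₑ + 7.68·0.0057.
Cₑ = (0.5713 − 0.04378) / 0.2546 = 2.072 mg/L.

2.07 mg/L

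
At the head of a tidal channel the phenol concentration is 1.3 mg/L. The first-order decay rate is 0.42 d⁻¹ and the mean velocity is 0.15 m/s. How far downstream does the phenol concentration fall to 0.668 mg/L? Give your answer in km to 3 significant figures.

20.5 km

From C = C₀·e^(−kt), t = ln(C₀/C)/k = ln(1.3/0.668)/0.42 = 0.6658/0.42 = 1.585 d.
Distance = v·t = 0.15 m/s × 1.37e+05 s = 2.055e+04 m = 20.55 km.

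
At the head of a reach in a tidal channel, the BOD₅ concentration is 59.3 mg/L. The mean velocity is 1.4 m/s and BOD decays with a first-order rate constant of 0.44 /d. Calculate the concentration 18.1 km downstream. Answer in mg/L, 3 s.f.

55.5 mg/L

Travel time t = 18.1 km / 1.4 m/s = 1.81e+04/1.4 = 1.293e+04 s = 0.1496 d.
First-order decay: C = 59.3·exp(−0.44·0.1496) = 59.3·0.9363 = 55.52 mg/L.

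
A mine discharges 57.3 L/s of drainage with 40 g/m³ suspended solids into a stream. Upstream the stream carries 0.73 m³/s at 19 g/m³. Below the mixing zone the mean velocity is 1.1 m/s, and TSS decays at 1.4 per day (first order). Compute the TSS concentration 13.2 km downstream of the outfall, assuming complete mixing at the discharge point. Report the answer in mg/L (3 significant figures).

16.9 mg/L

57.3 L/s = 0.0573 m³/s.
After complete mixing, C₀ = (0.0573·40 + 0.73·19) / 0.7873 = 20.53 mg/L.
Travel time t = 1.32e+04 m / 1.1 m/s = 1.2e+04 s = 0.1389 d.
C = 20.53·exp(−1.4·0.1389) = 20.53·0.8233 = 16.9 mg/L.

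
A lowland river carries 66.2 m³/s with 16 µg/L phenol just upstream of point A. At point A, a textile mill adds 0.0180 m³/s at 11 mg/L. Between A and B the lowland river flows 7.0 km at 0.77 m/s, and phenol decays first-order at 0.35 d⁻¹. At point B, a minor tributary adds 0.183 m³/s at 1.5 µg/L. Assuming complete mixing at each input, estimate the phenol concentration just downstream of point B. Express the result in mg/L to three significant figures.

0.0183 mg/L

16 µg/L = 0.016 mg/L.
After input A: C = (66.2·0.016 + 0.018·11) / 66.22 = 0.01899 mg/L.
Over the 7.0 km reach to input B (t = 9091 s = 0.1052 d), decay gives C = 0.01899·exp(−0.35·0.1052) = 0.0183 mg/L.
1.5 µg/L = 0.0015 mg/L.
After input B: C = (66.22·0.0183 + 0.183·0.0015) / 66.4 = 0.01825 mg/L.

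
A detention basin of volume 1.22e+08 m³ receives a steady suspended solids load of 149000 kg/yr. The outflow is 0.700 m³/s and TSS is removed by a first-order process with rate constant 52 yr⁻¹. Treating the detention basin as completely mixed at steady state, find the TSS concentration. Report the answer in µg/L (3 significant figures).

23.4 µg/L

Outflow Q = 0.700 m³/s × 3.156e+07 s/yr = 2.209e+07 m³/yr.
Steady-state CSTR mass balance: W = Q·C + k·V·C, so C = W/(Q + kV).
Q + kV = 2.209e+07 + 52·1.22e+08 = 6.366e+09 m³/yr.
C = 149000/6.366e+09 = 2.341e-05 kg/m³ = 0.02341 mg/L = 23.41 µg/L.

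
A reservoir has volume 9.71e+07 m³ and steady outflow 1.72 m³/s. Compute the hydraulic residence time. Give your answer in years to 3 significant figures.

1.79 yr

Q = 1.72 m³/s × 3.156e+07 s/yr = 5.428e+07 m³/yr.
Hydraulic residence time τ = V/Q = 9.71e+07/5.428e+07 = 1.789 yr.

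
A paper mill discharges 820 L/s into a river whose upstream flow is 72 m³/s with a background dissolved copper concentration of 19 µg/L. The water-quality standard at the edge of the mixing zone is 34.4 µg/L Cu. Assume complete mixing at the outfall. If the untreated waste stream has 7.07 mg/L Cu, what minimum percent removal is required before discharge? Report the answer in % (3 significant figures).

820 L/s = 0.82 m³/s.
19 µg/L = 0.019 mg/L.
34.4 µg/L = 0.0344 mg/L.
Mass balance: 0.0344·72.82 = 0.82·Cₑ + 72·0.019.
Cₑ = (2.505 − 1.368) / 0.82 = 1.387 mg/L.
Required removal = 1 − 1.387/7.07 = 80.39 %.

80.4 %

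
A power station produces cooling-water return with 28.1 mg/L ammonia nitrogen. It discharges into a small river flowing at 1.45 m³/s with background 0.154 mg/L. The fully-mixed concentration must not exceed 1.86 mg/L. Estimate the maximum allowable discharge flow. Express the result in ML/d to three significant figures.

8.15 ML/d

Mass balance at complete mixing: C_std·(Q_w + Q_r) = Q_w·C_e + Q_r·C_b.
Rearranging, Q_w = Q_r·(C_std − C_b)/(C_e − C_std) = 1.45·(1.86 − 0.154) / (28.1 − 1.86) = 0.09427 m³/s.
= 8.145 ML/d.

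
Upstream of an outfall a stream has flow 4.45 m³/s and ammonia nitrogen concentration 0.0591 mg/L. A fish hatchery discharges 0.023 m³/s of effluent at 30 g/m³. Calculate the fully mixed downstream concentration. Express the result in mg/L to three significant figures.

Flow-weighted mixing gives C = (0.023·30 + 4.45·0.0591) / (0.023 + 4.45) = 0.953/4.473 = 0.2131 mg/L.

0.213 mg/L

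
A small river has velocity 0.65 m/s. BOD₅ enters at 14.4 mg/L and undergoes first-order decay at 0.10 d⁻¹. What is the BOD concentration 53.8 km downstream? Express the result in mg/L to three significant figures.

Travel time t = 53.8 km / 0.65 m/s = 5.38e+04/0.65 = 8.277e+04 s = 0.958 d.
First-order decay: C = 14.4·exp(−0.10·0.958) = 14.4·0.9086 = 13.08 mg/L.

13.1 mg/L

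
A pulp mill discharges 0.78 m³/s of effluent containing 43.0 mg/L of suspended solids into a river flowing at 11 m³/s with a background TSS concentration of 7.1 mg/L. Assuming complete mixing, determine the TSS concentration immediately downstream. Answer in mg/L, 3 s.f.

By mass balance at complete mixing, C = (0.78·43 + 11·7.1) / (0.78 + 11) = 111.6/11.78 = 9.477 mg/L.

9.48 mg/L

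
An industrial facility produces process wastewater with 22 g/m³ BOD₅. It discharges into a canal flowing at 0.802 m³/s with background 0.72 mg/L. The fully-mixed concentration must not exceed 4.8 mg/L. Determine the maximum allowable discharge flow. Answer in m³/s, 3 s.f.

0.190 m³/s

Mass balance at complete mixing: C_std·(Q_w + Q_r) = Q_w·C_e + Q_r·C_b.
Rearranging, Q_w = Q_r·(C_std − C_b)/(C_e − C_std) = 0.802·(4.8 − 0.72) / (22 − 4.8) = 0.1902 m³/s.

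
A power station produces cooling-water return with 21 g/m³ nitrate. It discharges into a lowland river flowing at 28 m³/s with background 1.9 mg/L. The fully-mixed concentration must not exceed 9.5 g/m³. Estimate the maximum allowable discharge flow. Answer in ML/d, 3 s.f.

1600 ML/d

Mass balance at complete mixing: C_std·(Q_w + Q_r) = Q_w·C_e + Q_r·C_b.
Rearranging, Q_w = Q_r·(C_std − C_b)/(C_e − C_std) = 28·(9.5 − 1.9) / (21 − 9.5) = 18.5 m³/s.
= 1599 ML/d.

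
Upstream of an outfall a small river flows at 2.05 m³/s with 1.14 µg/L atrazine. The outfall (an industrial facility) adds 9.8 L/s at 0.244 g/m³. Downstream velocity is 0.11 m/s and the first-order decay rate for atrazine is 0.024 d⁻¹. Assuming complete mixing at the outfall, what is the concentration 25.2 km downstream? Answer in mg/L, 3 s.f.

9.8 L/s = 0.0098 m³/s.
1.14 µg/L = 0.00114 mg/L.
After complete mixing, C₀ = (0.0098·0.244 + 2.05·0.00114) / 2.06 = 0.002295 mg/L.
Travel time t = 2.52e+04 m / 0.11 m/s = 2.291e+05 s = 2.652 d.
C = 0.002295·exp(−0.024·2.652) = 0.002295·0.9383 = 0.002154 mg/L.

0.00215 mg/L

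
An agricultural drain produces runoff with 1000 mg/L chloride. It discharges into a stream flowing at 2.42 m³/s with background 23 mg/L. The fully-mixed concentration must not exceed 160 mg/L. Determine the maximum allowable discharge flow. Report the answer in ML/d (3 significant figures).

34.1 ML/d

Mass balance at complete mixing: C_std·(Q_w + Q_r) = Q_w·C_e + Q_r·C_b.
Rearranging, Q_w = Q_r·(C_std − C_b)/(C_e − C_std) = 2.42·(160 − 23) / (1000 − 160) = 0.3947 m³/s.
= 34.1 ML/d.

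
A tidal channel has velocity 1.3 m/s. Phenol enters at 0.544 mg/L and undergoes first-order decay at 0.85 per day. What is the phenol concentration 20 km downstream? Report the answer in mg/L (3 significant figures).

0.468 mg/L

Travel time t = 20 km / 1.3 m/s = 2e+04/1.3 = 1.538e+04 s = 0.1781 d.
First-order decay: C = 0.544·exp(−0.85·0.1781) = 0.544·0.8595 = 0.4676 mg/L.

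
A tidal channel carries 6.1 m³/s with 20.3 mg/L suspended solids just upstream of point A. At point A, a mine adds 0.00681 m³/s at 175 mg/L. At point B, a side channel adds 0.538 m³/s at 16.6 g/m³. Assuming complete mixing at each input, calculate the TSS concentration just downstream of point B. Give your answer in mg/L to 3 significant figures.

After input A: C = (6.1·20.3 + 0.00681·175) / 6.107 = 20.47 mg/L.
After input B: C = (6.107·20.47 + 0.538·16.6) / 6.645 = 20.16 mg/L.

20.2 mg/L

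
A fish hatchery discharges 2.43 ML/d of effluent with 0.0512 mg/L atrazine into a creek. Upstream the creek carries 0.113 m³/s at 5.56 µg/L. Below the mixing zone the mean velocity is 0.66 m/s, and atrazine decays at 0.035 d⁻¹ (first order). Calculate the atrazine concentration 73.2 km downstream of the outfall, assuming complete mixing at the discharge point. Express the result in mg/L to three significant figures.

0.0140 mg/L

2.43 ML/d = 0.02813 m³/s.
5.56 µg/L = 0.00556 mg/L.
After complete mixing, C₀ = (0.02813·0.0512 + 0.113·0.00556) / 0.1411 = 0.01466 mg/L.
Travel time t = 7.32e+04 m / 0.66 m/s = 1.109e+05 s = 1.284 d.
C = 0.01466·exp(−0.035·1.284) = 0.01466·0.9561 = 0.01401 mg/L.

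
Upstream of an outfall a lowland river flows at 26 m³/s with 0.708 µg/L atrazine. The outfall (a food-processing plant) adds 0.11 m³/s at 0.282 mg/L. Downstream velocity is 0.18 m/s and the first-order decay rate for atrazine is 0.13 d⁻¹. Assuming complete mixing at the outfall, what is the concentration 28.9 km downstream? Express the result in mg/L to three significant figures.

0.708 µg/L = 0.000708 mg/L.
After complete mixing, C₀ = (0.11·0.282 + 26·0.000708) / 26.11 = 0.001893 mg/L.
Travel time t = 2.89e+04 m / 0.18 m/s = 1.606e+05 s = 1.858 d.
C = 0.001893·exp(−0.13·1.858) = 0.001893·0.7854 = 0.001487 mg/L.

0.00149 mg/L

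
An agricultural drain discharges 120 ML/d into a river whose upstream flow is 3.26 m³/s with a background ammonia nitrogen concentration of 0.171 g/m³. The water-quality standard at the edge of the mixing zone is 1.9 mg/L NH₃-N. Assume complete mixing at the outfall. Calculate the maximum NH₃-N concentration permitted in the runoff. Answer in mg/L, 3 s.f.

120 ML/d = 1.389 m³/s.
Mass balance: 1.9·4.649 = 1.389·Cₑ + 3.26·0.171.
Cₑ = (8.833 − 0.5575) / 1.389 = 5.958 mg/L.

5.96 mg/L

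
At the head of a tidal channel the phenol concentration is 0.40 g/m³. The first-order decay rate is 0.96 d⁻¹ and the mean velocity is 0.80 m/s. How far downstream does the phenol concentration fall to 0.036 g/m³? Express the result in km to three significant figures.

173 km

From C = C₀·e^(−kt), t = ln(C₀/C)/k = ln(0.40/0.036)/0.96 = 2.408/0.96 = 2.508 d.
Distance = v·t = 0.80 m/s × 2.167e+05 s = 1.734e+05 m = 173.4 km.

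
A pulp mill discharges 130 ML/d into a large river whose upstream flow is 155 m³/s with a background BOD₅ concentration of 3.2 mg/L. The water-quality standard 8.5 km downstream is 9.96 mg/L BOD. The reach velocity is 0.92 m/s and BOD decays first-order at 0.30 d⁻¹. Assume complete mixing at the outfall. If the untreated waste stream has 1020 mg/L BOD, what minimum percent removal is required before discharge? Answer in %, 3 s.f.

130 ML/d = 1.505 m³/s.
Travel time to the compliance point: t = 8500/0.92 = 9239 s = 0.1069 d; decay factor exp(−0.30·0.1069) = 0.9684.
So the concentration just after mixing may be at most 9.96/0.9684 = 10.28 mg/L.
Mass balance: 10.28·156.5 = 1.505·Cₑ + 155·3.2.
Cₑ = (1610 − 496) / 1.505 = 740.1 mg/L.
Required removal = 1 − 740.1/1020 = 27.44 %.

27.4 %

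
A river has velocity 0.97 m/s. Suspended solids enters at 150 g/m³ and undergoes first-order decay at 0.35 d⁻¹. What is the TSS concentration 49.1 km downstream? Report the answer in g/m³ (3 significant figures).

Travel time t = 49.1 km / 0.97 m/s = 4.91e+04/0.97 = 5.062e+04 s = 0.5859 d.
First-order decay: C = 150·exp(−0.35·0.5859) = 150·0.8146 = 122.2 g/m³.

122 g/m³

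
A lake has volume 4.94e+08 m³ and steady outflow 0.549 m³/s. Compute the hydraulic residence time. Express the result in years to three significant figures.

Q = 0.549 m³/s × 3.156e+07 s/yr = 1.733e+07 m³/yr.
Hydraulic residence time τ = V/Q = 4.94e+08/1.733e+07 = 28.51 yr.

28.5 yr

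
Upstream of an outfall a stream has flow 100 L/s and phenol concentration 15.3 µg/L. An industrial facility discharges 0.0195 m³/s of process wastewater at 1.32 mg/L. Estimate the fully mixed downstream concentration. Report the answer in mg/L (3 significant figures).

100 L/s = 0.1 m³/s.
15.3 µg/L = 0.0153 mg/L.
Conservation of mass across the mixing zone: C = (0.0195·1.32 + 0.1·0.0153) / (0.0195 + 0.1) = 0.02727/0.1195 = 0.2282 mg/L.

0.228 mg/L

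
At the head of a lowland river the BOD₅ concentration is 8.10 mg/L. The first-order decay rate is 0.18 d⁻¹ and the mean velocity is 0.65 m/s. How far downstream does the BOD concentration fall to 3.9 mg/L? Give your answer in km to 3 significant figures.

228 km

From C = C₀·e^(−kt), t = ln(C₀/C)/k = ln(8.10/3.9)/0.18 = 0.7309/0.18 = 4.06 d.
Distance = v·t = 0.65 m/s × 3.508e+05 s = 2.28e+05 m = 228 km.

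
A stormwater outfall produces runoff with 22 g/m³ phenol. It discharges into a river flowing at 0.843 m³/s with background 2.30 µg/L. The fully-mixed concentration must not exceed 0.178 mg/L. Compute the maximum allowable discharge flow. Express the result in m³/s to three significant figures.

2.30 µg/L = 0.0023 mg/L.
Mass balance at complete mixing: C_std·(Q_w + Q_r) = Q_w·C_e + Q_r·C_b.
Rearranging, Q_w = Q_r·(C_std − C_b)/(C_e − C_std) = 0.843·(0.178 − 0.0023) / (22 − 0.178) = 0.006787 m³/s.

0.00679 m³/s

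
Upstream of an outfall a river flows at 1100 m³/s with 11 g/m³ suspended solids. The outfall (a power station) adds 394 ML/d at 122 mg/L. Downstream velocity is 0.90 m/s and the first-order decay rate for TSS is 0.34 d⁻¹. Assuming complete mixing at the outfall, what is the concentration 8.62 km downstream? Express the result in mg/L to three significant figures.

394 ML/d = 4.56 m³/s.
After complete mixing, C₀ = (4.56·122 + 1100·11) / 1105 = 11.46 mg/L.
Travel time t = 8620 m / 0.90 m/s = 9578 s = 0.1109 d.
C = 11.46·exp(−0.34·0.1109) = 11.46·0.963 = 11.03 mg/L.

11.0 mg/L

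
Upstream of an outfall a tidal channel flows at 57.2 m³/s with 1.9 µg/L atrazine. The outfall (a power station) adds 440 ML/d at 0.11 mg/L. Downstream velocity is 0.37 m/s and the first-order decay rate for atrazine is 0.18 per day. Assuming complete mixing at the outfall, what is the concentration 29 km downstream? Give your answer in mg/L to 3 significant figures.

440 ML/d = 5.093 m³/s.
1.9 µg/L = 0.0019 mg/L.
After complete mixing, C₀ = (5.093·0.11 + 57.2·0.0019) / 62.29 = 0.01074 mg/L.
Travel time t = 2.9e+04 m / 0.37 m/s = 7.838e+04 s = 0.9072 d.
C = 0.01074·exp(−0.18·0.9072) = 0.01074·0.8493 = 0.00912 mg/L.

0.00912 mg/L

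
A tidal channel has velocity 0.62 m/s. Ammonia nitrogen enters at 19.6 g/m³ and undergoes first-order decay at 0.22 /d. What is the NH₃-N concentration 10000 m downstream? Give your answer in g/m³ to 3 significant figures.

Travel time t = 10000 m / 0.62 m/s = 1e+04/0.62 = 1.613e+04 s = 0.1867 d.
First-order decay: C = 19.6·exp(−0.22·0.1867) = 19.6·0.9598 = 18.81 g/m³.

18.8 g/m³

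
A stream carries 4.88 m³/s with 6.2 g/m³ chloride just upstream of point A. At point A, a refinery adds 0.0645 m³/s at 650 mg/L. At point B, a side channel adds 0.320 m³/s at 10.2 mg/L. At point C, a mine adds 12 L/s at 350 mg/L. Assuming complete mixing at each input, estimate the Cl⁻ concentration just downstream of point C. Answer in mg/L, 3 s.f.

After input A: C = (4.88·6.2 + 0.0645·650) / 4.944 = 14.6 mg/L.
After input B: C = (4.944·14.6 + 0.32·10.2) / 5.264 = 14.33 mg/L.
12 L/s = 0.012 m³/s.
After input C: C = (5.264·14.33 + 0.012·350) / 5.276 = 15.09 mg/L.

15.1 mg/L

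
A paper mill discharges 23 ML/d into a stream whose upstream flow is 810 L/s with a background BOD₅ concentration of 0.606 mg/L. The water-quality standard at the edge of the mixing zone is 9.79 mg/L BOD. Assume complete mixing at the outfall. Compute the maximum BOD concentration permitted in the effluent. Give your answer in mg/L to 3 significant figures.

37.7 mg/L

23 ML/d = 0.2662 m³/s.
810 L/s = 0.81 m³/s.
Mass balance: 9.79·1.076 = 0.2662·Cₑ + 0.81·0.606.
Cₑ = (10.54 − 0.4909) / 0.2662 = 37.73 mg/L.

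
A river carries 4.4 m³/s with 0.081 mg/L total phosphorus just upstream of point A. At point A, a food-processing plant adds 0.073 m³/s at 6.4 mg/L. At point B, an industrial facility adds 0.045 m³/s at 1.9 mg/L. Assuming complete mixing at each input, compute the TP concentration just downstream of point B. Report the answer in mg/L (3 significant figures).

After input A: C = (4.4·0.081 + 0.073·6.4) / 4.473 = 0.1841 mg/L.
After input B: C = (4.473·0.1841 + 0.045·1.9) / 4.518 = 0.2012 mg/L.

0.201 mg/L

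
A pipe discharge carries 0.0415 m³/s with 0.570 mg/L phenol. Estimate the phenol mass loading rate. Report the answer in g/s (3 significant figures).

Mass flux = Q·C = 0.0415 m³/s × 0.57 g/m³ = 0.02365 g/s.

0.0237 g/s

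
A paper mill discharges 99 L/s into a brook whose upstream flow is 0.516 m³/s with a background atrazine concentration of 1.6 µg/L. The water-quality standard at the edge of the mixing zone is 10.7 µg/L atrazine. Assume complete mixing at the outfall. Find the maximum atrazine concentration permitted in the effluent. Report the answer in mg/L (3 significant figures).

99 L/s = 0.099 m³/s.
1.6 µg/L = 0.0016 mg/L.
10.7 µg/L = 0.0107 mg/L.
Mass balance: 0.0107·0.615 = 0.099·Cₑ + 0.516·0.0016.
Cₑ = (0.00658 − 0.0008256) / 0.099 = 0.05813 mg/L.

0.0581 mg/L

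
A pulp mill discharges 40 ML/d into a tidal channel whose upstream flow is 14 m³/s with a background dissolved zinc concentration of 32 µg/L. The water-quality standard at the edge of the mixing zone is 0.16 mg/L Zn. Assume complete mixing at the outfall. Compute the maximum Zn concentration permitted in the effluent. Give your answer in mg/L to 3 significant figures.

4.03 mg/L

40 ML/d = 0.463 m³/s.
32 µg/L = 0.032 mg/L.
Mass balance: 0.16·14.46 = 0.463·Cₑ + 14·0.032.
Cₑ = (2.314 − 0.448) / 0.463 = 4.031 mg/L.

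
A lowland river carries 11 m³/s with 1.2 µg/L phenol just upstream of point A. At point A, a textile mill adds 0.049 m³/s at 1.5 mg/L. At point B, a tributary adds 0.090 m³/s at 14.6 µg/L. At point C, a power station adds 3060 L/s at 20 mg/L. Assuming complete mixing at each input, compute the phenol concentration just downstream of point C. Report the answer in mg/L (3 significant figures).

4.32 mg/L

1.2 µg/L = 0.0012 mg/L.
After input A: C = (11·0.0012 + 0.049·1.5) / 11.05 = 0.007847 mg/L.
14.6 µg/L = 0.0146 mg/L.
After input B: C = (11.05·0.007847 + 0.09·0.0146) / 11.14 = 0.007901 mg/L.
3060 L/s = 3.06 m³/s.
After input C: C = (11.14·0.007901 + 3.06·20) / 14.2 = 4.316 mg/L.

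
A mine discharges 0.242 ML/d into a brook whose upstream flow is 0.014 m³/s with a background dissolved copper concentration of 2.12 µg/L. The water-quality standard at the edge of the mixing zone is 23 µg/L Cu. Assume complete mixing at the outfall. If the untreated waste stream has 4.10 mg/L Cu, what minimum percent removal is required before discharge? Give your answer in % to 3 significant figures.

96.9 %

0.242 ML/d = 0.002801 m³/s.
2.12 µg/L = 0.00212 mg/L.
23 µg/L = 0.023 mg/L.
Mass balance: 0.023·0.0168 = 0.002801·Cₑ + 0.014·0.00212.
Cₑ = (0.0003864 − 2.968e-05) / 0.002801 = 0.1274 mg/L.
Required removal = 1 − 0.1274/4.10 = 96.89 %.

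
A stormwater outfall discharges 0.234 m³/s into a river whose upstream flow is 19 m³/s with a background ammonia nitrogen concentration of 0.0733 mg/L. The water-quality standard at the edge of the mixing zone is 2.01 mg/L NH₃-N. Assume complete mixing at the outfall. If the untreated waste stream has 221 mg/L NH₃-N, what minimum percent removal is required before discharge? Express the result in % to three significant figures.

Mass balance: 2.01·19.23 = 0.234·Cₑ + 19·0.0733.
Cₑ = (38.66 − 1.393) / 0.234 = 159.3 mg/L.
Required removal = 1 − 159.3/221 = 27.94 %.

27.9 %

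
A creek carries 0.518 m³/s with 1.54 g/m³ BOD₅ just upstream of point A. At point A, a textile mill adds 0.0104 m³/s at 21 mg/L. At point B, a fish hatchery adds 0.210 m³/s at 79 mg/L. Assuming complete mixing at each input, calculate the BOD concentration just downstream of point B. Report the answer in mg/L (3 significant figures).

23.8 mg/L

After input A: C = (0.518·1.54 + 0.0104·21) / 0.5284 = 1.923 mg/L.
After input B: C = (0.5284·1.923 + 0.21·79) / 0.7384 = 23.84 mg/L.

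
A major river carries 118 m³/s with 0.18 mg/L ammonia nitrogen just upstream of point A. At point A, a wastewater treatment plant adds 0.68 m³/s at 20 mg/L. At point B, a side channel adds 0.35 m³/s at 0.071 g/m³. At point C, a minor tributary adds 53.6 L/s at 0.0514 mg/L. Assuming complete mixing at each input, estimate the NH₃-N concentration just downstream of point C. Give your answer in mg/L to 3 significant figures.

After input A: C = (118·0.18 + 0.68·20) / 118.7 = 0.2936 mg/L.
After input B: C = (118.7·0.2936 + 0.35·0.071) / 119 = 0.2929 mg/L.
53.6 L/s = 0.0536 m³/s.
After input C: C = (119·0.2929 + 0.0536·0.0514) / 119.1 = 0.2928 mg/L.

0.293 mg/L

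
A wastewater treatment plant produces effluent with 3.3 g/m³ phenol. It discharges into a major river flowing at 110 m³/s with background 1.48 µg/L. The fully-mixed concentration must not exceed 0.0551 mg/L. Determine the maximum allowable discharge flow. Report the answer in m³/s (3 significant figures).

1.48 µg/L = 0.00148 mg/L.
Mass balance at complete mixing: C_std·(Q_w + Q_r) = Q_w·C_e + Q_r·C_b.
Rearranging, Q_w = Q_r·(C_std − C_b)/(C_e − C_std) = 110·(0.0551 − 0.00148) / (3.3 − 0.0551) = 1.818 m³/s.

1.82 m³/s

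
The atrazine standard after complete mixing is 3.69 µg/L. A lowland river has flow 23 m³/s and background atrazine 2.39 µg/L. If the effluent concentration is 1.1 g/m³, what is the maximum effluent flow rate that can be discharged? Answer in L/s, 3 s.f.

2.39 µg/L = 0.00239 mg/L.
3.69 µg/L = 0.00369 mg/L.
Mass balance at complete mixing: C_std·(Q_w + Q_r) = Q_w·C_e + Q_r·C_b.
Rearranging, Q_w = Q_r·(C_std − C_b)/(C_e − C_std) = 23·(0.00369 − 0.00239) / (1.1 − 0.00369) = 0.02727 m³/s.
= 27.27 L/s.

27.3 L/s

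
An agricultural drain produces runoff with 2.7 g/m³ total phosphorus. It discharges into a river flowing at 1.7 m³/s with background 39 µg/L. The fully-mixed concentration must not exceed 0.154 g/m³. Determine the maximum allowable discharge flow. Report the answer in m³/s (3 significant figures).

39 µg/L = 0.039 mg/L.
Mass balance at complete mixing: C_std·(Q_w + Q_r) = Q_w·C_e + Q_r·C_b.
Rearranging, Q_w = Q_r·(C_std − C_b)/(C_e − C_std) = 1.7·(0.154 − 0.039) / (2.7 − 0.154) = 0.07679 m³/s.

0.0768 m³/s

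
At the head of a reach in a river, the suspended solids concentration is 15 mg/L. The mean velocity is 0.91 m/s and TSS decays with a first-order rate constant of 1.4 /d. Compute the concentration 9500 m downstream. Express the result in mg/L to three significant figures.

12.7 mg/L

Travel time t = 9500 m / 0.91 m/s = 9500/0.91 = 1.044e+04 s = 0.1208 d.
First-order decay: C = 15·exp(−1.4·0.1208) = 15·0.8444 = 12.67 mg/L.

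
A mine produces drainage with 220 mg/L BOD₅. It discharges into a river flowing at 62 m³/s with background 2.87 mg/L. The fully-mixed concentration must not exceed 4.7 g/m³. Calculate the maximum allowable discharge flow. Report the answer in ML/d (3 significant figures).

45.5 ML/d

Mass balance at complete mixing: C_std·(Q_w + Q_r) = Q_w·C_e + Q_r·C_b.
Rearranging, Q_w = Q_r·(C_std − C_b)/(C_e − C_std) = 62·(4.7 − 2.87) / (220 − 4.7) = 0.527 m³/s.
= 45.53 ML/d.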